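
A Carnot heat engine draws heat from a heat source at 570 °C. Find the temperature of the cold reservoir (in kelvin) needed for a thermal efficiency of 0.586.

T_H = 570 °C → 570 + 273.15 = 843.15 K.
From η = 1 − T_C/T_H, T_C = T_H·(1 − η) = 843.15 × (1 − 0.586) = 349.1 K.

T_C ≈ 349.1 K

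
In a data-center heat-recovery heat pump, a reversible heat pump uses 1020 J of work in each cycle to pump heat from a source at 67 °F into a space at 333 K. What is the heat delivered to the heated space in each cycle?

Q_H ≈ 8410 J

T_C = 67 °F → (67 − 32) × 5/9 = 19.44 °C = 292.59 K.
COP_HP = T_H/(T_H − T_C) = 333.00/40.41 = 8.2414.
Q_H = COP_HP · W = 8.2414 × 1020 = 8410 J.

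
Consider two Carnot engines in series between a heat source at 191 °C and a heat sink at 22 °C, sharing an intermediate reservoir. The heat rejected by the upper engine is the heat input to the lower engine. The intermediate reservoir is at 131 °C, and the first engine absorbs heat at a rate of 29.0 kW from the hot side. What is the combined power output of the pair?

Ẇ_total ≈ 10.6 kW

T_H = 191 °C → 191 + 273.15 = 464.15 K.
T_C = 22 °C → 22 + 273.15 = 295.15 K.
Two reversible stages in series are equivalent to a single Carnot engine between T_H and T_C, so η_total = 1 − T_C/T_H = 1 − 295.15/464.15 = 0.3641.
W_total = η_total · Q_H = 0.3641 × 29.0 = 10.6 kW.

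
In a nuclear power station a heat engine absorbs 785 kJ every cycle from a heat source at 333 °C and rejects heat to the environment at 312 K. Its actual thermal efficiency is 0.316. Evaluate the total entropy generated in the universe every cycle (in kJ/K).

T_H = 333 °C → 333 + 273.15 = 606.15 K.
W = η·Q_H = 0.316 × 785 = 248.1 kJ, so Q_C = Q_H − W = 536.9 kJ.
Reservoir entropy changes: ΔS_H = −Q_H/T_H = −785/606.15 = -1.295 kJ/K and ΔS_C = +Q_C/T_C = 536.9/312.00 = 1.721 kJ/K.
ΔS_univ = −Q_H/T_H + Q_C/T_C = 0.426 kJ/K (> 0, since η = 0.316 < η_Carnot = 0.485).

ΔS_univ ≈ 0.426 kJ/K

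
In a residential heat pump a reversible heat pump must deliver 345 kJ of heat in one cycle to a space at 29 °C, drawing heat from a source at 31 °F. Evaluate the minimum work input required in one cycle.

W_in ≈ 33.7 kJ

T_H = 29 °C → 29 + 273.15 = 302.15 K.
T_C = 31 °F → (31 − 32) × 5/9 = -0.56 °C = 272.59 K.
The Carnot heat-pump COP is COP_HP = T_H/(T_H − T_C) = 302.15/29.56 = 10.2231.
W = Q_H/COP_HP = 345/10.2231 = 33.7 kJ.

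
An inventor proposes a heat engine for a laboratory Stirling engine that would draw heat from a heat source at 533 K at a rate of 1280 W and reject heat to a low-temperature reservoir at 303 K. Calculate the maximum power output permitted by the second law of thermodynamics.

Ẇ_max ≈ 552 W

The upper bound on efficiency is η_max = 1 − T_C/T_H = 1 − 303.00/533.00 = 0.4315.
W_max = η_max · Q_H = 0.4315 × 1280 = 552 W.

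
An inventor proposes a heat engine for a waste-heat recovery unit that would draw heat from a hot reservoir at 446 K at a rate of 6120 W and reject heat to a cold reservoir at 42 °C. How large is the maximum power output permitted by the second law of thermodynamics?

T_C = 42 °C → 42 + 273.15 = 315.15 K.
No engine can exceed the Carnot limit: η_max = 1 − T_C/T_H = 1 − 315.15/446.00 = 0.2934.
W_max = η_max · Q_H = 0.2934 × 6120 = 1796 W.

Ẇ_max ≈ 1796 W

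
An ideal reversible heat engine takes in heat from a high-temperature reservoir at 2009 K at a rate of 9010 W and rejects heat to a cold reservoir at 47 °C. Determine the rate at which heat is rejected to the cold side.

Q̇_C ≈ 1440 W

T_C = 47 °C → 47 + 273.15 = 320.15 K.
η_rev = 1 − T_C/T_H = 1 − 320.15/2009.00 = 0.8406.
For a reversible cycle Q_C/Q_H = T_C/T_H, so Q_C = 9010 × 320.15/2009.00 = 1440 W.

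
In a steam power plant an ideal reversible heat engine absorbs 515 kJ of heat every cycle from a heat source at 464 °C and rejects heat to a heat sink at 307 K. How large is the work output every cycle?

T_H = 464 °C → 464 + 273.15 = 737.15 K.
Carnot efficiency: η = 1 − T_C/T_H = 1 − 307.00/737.15 = 0.5835.
W = η·Q_H = 0.5835 × 515 = 301 kJ.

W ≈ 301 kJ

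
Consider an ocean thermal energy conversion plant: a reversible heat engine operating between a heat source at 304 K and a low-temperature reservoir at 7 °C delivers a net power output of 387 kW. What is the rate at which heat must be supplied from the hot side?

T_C = 7 °C → 7 + 273.15 = 280.15 K.
The Carnot efficiency is η = 1 − T_C/T_H = 1 − 280.15/304.00 = 0.0785.
Q_H = W/η = 387/0.0785 = 4930 kW.

Q̇_H ≈ 4930 kW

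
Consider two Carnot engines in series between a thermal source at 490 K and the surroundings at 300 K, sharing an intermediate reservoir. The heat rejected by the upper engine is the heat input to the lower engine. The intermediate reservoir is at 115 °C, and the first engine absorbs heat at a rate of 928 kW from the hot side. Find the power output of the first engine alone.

T_m = 115 °C → 115 + 273.15 = 388.15 K.
First-stage efficiency η₁ = 1 − T_m/T_H = 1 − 388.15/490.00 = 0.2079.
W₁ = η₁·Q_H = 0.2079 × 928 = 193 kW.

Ẇ₁ ≈ 193 kW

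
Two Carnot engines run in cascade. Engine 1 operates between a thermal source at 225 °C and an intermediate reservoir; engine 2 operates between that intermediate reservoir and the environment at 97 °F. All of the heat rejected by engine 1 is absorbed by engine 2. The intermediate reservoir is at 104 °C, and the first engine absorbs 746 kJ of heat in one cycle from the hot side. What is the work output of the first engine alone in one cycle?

T_H = 225 °C → 225 + 273.15 = 498.15 K.
T_C = 97 °F → (97 − 32) × 5/9 = 36.11 °C = 309.26 K.
T_m = 104 °C → 104 + 273.15 = 377.15 K.
First-stage efficiency η₁ = 1 − T_m/T_H = 1 − 377.15/498.15 = 0.2429.
W₁ = η₁·Q_H = 0.2429 × 746 = 181 kJ.

W₁ ≈ 181 kJ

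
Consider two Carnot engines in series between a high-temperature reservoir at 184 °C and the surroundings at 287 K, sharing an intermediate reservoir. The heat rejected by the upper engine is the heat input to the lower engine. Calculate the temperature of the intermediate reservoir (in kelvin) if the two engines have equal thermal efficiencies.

T_m ≈ 362 K

T_H = 184 °C → 184 + 273.15 = 457.15 K.
Equal efficiencies require 1 − T_m/T_H = 1 − T_C/T_m, i.e. T_m/T_H = T_C/T_m, so T_m = √(T_H·T_C) = √(457.15 × 287.00) = 362 K.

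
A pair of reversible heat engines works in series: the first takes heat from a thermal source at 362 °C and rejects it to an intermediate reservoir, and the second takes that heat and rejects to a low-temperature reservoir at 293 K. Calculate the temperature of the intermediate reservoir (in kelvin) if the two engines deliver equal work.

T_m ≈ 464 K

T_H = 362 °C → 362 + 273.15 = 635.15 K.
For reversible stages Q_m = Q_H·(T_m/T_H). Setting W₁ = Q_H(1 − T_m/T_H) equal to W₂ = Q_m(1 − T_C/T_m) = Q_H·(T_m − T_C)/T_H gives T_H − T_m = T_m − T_C, so T_m = (T_H + T_C)/2 = (635.15 + 293.00)/2 = 464 K.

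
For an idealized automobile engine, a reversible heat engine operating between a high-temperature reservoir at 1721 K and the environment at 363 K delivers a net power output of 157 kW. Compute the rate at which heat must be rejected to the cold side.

Since the cycle is reversible, η = 1 − T_C/T_H = 1 − 363.00/1721.00 = 0.7891.
Since Q_C/Q_H = T_C/T_H and Q_H = W/η, Q_C = W·T_C/(T_H − T_C) = 157 × 363.00/1358.00 = 42.0 kW.

Q̇_C ≈ 42.0 kW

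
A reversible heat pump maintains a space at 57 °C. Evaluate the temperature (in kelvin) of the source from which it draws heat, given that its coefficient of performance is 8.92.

T_H = 57 °C → 57 + 273.15 = 330.15 K.
COP_HP = T_H/(T_H − T_C) ⇒ T_C = T_H·(COP_HP − 1)/COP_HP = 330.15 × (8.92 − 1)/8.92 = 293.1 K.

T_C ≈ 293.1 K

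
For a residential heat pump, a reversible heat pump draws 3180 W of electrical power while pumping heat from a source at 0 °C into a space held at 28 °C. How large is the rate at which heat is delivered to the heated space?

T_H = 28 °C → 28 + 273.15 = 301.15 K.
T_C = 0 °C → 0 + 273.15 = 273.15 K.
The Carnot heat-pump COP is COP_HP = T_H/(T_H − T_C) = 301.15/28.00 = 10.7554.
Q_H = COP_HP · W = 10.7554 × 3180 = 34200 W.

Q̇_H ≈ 34200 W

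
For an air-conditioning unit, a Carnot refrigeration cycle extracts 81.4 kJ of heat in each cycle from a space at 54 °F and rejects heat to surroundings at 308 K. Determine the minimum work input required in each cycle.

T_C = 54 °F → (54 − 32) × 5/9 = 12.22 °C = 285.37 K.
The reversible coefficient of performance is COP_R = T_C/(T_H − T_C) = 285.37/22.63 = 12.6116.
W = Q_C/COP_R = 81.4/12.6116 = 6.454 kJ.

W_in ≈ 6.454 kJ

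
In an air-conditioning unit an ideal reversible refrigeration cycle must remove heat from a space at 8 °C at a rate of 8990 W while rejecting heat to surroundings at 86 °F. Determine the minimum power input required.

Ẇ_in ≈ 703 W

T_H = 86 °F → (86 − 32) × 5/9 = 30.00 °C = 303.15 K.
T_C = 8 °C → 8 + 273.15 = 281.15 K.
COP_R = T_C/(T_H − T_C) = 281.15/22.00 = 12.7795.
W = Q_C/COP_R = 8990/12.7795 = 703 W.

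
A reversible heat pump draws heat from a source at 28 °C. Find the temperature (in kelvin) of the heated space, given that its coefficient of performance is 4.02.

T_C = 28 °C → 28 + 273.15 = 301.15 K.
COP_HP = T_H/(T_H − T_C) ⇒ T_H = T_C·COP_HP/(COP_HP − 1) = 301.15 × 4.02/(4.02 − 1) = 400.9 K.

T_H ≈ 400.9 K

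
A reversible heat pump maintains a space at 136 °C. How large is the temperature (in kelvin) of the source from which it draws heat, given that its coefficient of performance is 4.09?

T_H = 136 °C → 136 + 273.15 = 409.15 K.
COP_HP = T_H/(T_H − T_C) ⇒ T_C = T_H·(COP_HP − 1)/COP_HP = 409.15 × (4.09 − 1)/4.09 = 309 K.

T_C ≈ 309 K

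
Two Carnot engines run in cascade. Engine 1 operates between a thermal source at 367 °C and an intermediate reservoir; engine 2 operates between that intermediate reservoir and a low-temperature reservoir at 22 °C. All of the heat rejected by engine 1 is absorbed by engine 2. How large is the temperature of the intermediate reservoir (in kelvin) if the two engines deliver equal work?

T_m ≈ 467.6 K

T_H = 367 °C → 367 + 273.15 = 640.15 K.
T_C = 22 °C → 22 + 273.15 = 295.15 K.
For reversible stages Q_m = Q_H·(T_m/T_H). Setting W₁ = Q_H(1 − T_m/T_H) equal to W₂ = Q_m(1 − T_C/T_m) = Q_H·(T_m − T_C)/T_H gives T_H − T_m = T_m − T_C, so T_m = (T_H + T_C)/2 = (640.15 + 295.15)/2 = 467.6 K.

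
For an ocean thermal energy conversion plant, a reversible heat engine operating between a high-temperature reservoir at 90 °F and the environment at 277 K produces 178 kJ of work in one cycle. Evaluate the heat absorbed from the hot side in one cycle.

T_H = 90 °F → (90 − 32) × 5/9 = 32.22 °C = 305.37 K.
The Carnot efficiency is η = 1 − T_C/T_H = 1 − 277.00/305.37 = 0.0929.
Q_H = W/η = 178/0.0929 = 1920 kJ.

Q_H ≈ 1920 kJ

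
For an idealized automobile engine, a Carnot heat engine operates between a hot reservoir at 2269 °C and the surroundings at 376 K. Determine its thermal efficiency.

η ≈ 0.852

T_H = 2269 °C → 2269 + 273.15 = 2542.15 K.
η_rev = 1 − T_C/T_H = 1 − 376.00/2542.15 = 0.852.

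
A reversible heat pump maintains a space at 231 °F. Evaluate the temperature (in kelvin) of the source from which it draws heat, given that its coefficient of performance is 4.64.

T_C ≈ 301.0 K

T_H = 231 °F → (231 − 32) × 5/9 = 110.56 °C = 383.71 K.
COP_HP = T_H/(T_H − T_C) ⇒ T_C = T_H·(COP_HP − 1)/COP_HP = 383.71 × (4.64 − 1)/4.64 = 301.0 K.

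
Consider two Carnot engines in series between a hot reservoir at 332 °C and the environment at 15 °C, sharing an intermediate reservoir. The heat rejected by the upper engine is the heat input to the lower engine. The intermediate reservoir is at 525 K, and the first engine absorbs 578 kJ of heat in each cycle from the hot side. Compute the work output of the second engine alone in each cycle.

T_H = 332 °C → 332 + 273.15 = 605.15 K.
T_C = 15 °C → 15 + 273.15 = 288.15 K.
Heat entering the second stage: Q_m = Q_H·(T_m/T_H) = 578 × 525.00/605.15 = 501.4 kJ.
Second-stage efficiency η₂ = 1 − T_C/T_m = 1 − 288.15/525.00 = 0.4511, so W₂ = η₂·Q_m = 226.2 kJ.

W₂ ≈ 226.2 kJ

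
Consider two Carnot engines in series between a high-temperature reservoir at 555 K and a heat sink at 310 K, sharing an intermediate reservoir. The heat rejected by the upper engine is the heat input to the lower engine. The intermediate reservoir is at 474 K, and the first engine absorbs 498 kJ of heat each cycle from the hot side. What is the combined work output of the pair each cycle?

Two reversible stages in series are equivalent to a single Carnot engine between T_H and T_C, so η_total = 1 − T_C/T_H = 1 − 310.00/555.00 = 0.4414.
W_total = η_total · Q_H = 0.4414 × 498 = 219.8 kJ.

W_total ≈ 219.8 kJ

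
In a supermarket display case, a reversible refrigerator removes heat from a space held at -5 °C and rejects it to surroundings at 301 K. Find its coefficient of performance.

T_C = -5 °C → -5 + 273.15 = 268.15 K.
COP_R = T_C/(T_H − T_C) = 268.15/(301.00 − 268.15) = 8.16.

COP_R ≈ 8.16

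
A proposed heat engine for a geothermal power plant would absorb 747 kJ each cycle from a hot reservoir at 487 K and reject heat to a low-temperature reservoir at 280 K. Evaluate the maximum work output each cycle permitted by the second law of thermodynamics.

W_max ≈ 318 kJ

No engine can exceed the Carnot limit: η_max = 1 − T_C/T_H = 1 − 280.00/487.00 = 0.4251.
W_max = η_max · Q_H = 0.4251 × 747 = 318 kJ.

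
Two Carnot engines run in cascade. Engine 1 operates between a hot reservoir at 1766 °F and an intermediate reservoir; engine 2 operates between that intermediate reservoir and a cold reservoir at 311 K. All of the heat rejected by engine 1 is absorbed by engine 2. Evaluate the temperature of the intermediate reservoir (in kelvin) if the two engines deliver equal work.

T_H = 1766 °F → (1766 − 32) × 5/9 = 963.33 °C = 1236.48 K.
For reversible stages Q_m = Q_H·(T_m/T_H). Setting W₁ = Q_H(1 − T_m/T_H) equal to W₂ = Q_m(1 − T_C/T_m) = Q_H·(T_m − T_C)/T_H gives T_H − T_m = T_m − T_C, so T_m = (T_H + T_C)/2 = (1236.48 + 311.00)/2 = 774 K.

T_m ≈ 774 K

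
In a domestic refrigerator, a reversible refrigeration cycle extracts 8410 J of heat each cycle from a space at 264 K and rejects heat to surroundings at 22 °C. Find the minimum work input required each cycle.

T_H = 22 °C → 22 + 273.15 = 295.15 K.
Carnot COP: COP_R = T_C/(T_H − T_C) = 264.00/31.15 = 8.4751.
W = Q_C/COP_R = 8410/8.4751 = 992 J.

W_in ≈ 992 J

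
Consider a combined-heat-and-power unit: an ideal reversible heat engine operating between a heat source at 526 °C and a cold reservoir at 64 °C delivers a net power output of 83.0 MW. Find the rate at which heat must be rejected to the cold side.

T_H = 526 °C → 526 + 273.15 = 799.15 K.
T_C = 64 °C → 64 + 273.15 = 337.15 K.
The Carnot efficiency is η = 1 − T_C/T_H = 1 − 337.15/799.15 = 0.5781.
Since Q_C/Q_H = T_C/T_H and Q_H = W/η, Q_C = W·T_C/(T_H − T_C) = 83.0 × 337.15/462.00 = 60.6 MW.

Q̇_C ≈ 60.6 MW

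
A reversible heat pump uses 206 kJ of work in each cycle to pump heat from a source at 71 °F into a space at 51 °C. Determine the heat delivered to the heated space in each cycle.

T_H = 51 °C → 51 + 273.15 = 324.15 K.
T_C = 71 °F → (71 − 32) × 5/9 = 21.67 °C = 294.82 K.
The Carnot heat-pump COP is COP_HP = T_H/(T_H − T_C) = 324.15/29.33 = 11.0506.
Q_H = COP_HP · W = 11.0506 × 206 = 2280 kJ.

Q_H ≈ 2280 kJ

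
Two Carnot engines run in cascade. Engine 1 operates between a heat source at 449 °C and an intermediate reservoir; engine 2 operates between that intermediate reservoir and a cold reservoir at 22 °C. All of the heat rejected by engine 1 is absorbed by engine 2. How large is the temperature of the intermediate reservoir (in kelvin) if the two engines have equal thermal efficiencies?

T_H = 449 °C → 449 + 273.15 = 722.15 K.
T_C = 22 °C → 22 + 273.15 = 295.15 K.
Equal efficiencies require 1 − T_m/T_H = 1 − T_C/T_m, i.e. T_m/T_H = T_C/T_m, so T_m = √(T_H·T_C) = √(722.15 × 295.15) = 462 K.

T_m ≈ 462 K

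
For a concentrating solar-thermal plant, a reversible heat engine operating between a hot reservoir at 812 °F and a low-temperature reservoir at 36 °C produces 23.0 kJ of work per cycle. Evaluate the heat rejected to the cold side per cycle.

Q_C ≈ 17.9 kJ

T_H = 812 °F → (812 − 32) × 5/9 = 433.33 °C = 706.48 K.
T_C = 36 °C → 36 + 273.15 = 309.15 K.
η_rev = 1 − T_C/T_H = 1 − 309.15/706.48 = 0.5624.
Since Q_C/Q_H = T_C/T_H and Q_H = W/η, Q_C = W·T_C/(T_H − T_C) = 23.0 × 309.15/397.33 = 17.9 kJ.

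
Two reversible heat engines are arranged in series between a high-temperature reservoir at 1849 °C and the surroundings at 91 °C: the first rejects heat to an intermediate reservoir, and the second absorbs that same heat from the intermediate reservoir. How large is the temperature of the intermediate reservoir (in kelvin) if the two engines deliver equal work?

T_H = 1849 °C → 1849 + 273.15 = 2122.15 K.
T_C = 91 °C → 91 + 273.15 = 364.15 K.
For reversible stages Q_m = Q_H·(T_m/T_H). Setting W₁ = Q_H(1 − T_m/T_H) equal to W₂ = Q_m(1 − T_C/T_m) = Q_H·(T_m − T_C)/T_H gives T_H − T_m = T_m − T_C, so T_m = (T_H + T_C)/2 = (2122.15 + 364.15)/2 = 1240 K.

T_m ≈ 1240 K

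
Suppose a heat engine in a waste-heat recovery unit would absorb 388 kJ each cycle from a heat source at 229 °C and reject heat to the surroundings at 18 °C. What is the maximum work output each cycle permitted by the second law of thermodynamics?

T_H = 229 °C → 229 + 273.15 = 502.15 K.
T_C = 18 °C → 18 + 273.15 = 291.15 K.
No engine can exceed the Carnot limit: η_max = 1 − T_C/T_H = 1 − 291.15/502.15 = 0.4202.
W_max = η_max · Q_H = 0.4202 × 388 = 163.0 kJ.

W_max ≈ 163.0 kJ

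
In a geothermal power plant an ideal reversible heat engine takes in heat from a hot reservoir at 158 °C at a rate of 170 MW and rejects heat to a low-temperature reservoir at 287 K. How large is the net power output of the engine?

Ẇ ≈ 56.8 MW

T_H = 158 °C → 158 + 273.15 = 431.15 K.
η_rev = 1 − T_C/T_H = 1 − 287.00/431.15 = 0.3343.
W = η·Q_H = 0.3343 × 170 = 56.8 MW.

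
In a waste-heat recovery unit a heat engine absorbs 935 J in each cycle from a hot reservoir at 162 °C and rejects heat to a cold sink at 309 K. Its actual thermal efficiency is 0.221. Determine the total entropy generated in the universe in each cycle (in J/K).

T_H = 162 °C → 162 + 273.15 = 435.15 K.
W = η·Q_H = 0.221 × 935 = 206.6 J, so Q_C = Q_H − W = 728.4 J.
Reservoir entropy changes: ΔS_H = −Q_H/T_H = −935/435.15 = -2.149 J/K and ΔS_C = +Q_C/T_C = 728.4/309.00 = 2.357 J/K.
ΔS_univ = −Q_H/T_H + Q_C/T_C = 0.2085 J/K (> 0, since η = 0.221 < η_Carnot = 0.290).

ΔS_univ ≈ 0.2085 J/K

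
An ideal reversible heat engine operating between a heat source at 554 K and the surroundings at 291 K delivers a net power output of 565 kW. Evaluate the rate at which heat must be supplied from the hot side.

The Carnot efficiency is η = 1 − T_C/T_H = 1 − 291.00/554.00 = 0.4747.
Q_H = W/η = 565/0.4747 = 1190 kW.

Q̇_H ≈ 1190 kW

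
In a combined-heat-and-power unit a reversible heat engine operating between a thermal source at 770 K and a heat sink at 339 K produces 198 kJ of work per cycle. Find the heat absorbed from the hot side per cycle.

η_rev = 1 − T_C/T_H = 1 − 339.00/770.00 = 0.5597.
Q_H = W/η = 198/0.5597 = 354 kJ.

Q_H ≈ 354 kJ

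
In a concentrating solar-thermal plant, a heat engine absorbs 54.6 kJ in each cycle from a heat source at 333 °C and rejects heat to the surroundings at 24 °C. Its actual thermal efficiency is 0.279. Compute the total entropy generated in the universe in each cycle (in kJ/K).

T_H = 333 °C → 333 + 273.15 = 606.15 K.
T_C = 24 °C → 24 + 273.15 = 297.15 K.
W = η·Q_H = 0.279 × 54.6 = 15.23 kJ, so Q_C = Q_H − W = 39.37 kJ.
The hot reservoir loses entropy Q_H/T_H = 54.6/606.15 = 0.09008 kJ/K; the cold reservoir gains Q_C/T_C = 39.37/297.15 = 0.1325 kJ/K.
ΔS_univ = −Q_H/T_H + Q_C/T_C = 0.0424 kJ/K (> 0, since η = 0.279 < η_Carnot = 0.510).

ΔS_univ ≈ 0.0424 kJ/K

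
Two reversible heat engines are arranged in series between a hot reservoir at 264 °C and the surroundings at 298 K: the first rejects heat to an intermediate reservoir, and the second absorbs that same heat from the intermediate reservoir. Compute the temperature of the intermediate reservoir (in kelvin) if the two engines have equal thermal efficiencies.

T_H = 264 °C → 264 + 273.15 = 537.15 K.
Equal efficiencies require 1 − T_m/T_H = 1 − T_C/T_m, i.e. T_m/T_H = T_C/T_m, so T_m = √(T_H·T_C) = √(537.15 × 298.00) = 400 K.

T_m ≈ 400 K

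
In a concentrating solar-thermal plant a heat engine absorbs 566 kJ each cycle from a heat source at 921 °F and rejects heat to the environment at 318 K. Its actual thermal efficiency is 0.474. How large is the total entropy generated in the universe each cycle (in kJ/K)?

T_H = 921 °F → (921 − 32) × 5/9 = 493.89 °C = 767.04 K.
W = η·Q_H = 0.474 × 566 = 268.3 kJ, so Q_C = Q_H − W = 297.7 kJ.
The hot reservoir loses entropy Q_H/T_H = 566/767.04 = 0.7379 kJ/K; the cold reservoir gains Q_C/T_C = 297.7/318.00 = 0.9362 kJ/K.
ΔS_univ = −Q_H/T_H + Q_C/T_C = 0.1983 kJ/K (> 0, since η = 0.474 < η_Carnot = 0.585).

ΔS_univ ≈ 0.1983 kJ/K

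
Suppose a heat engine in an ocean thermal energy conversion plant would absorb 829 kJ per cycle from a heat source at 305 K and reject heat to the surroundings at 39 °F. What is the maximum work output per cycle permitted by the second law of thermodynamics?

W_max ≈ 76.00 kJ

T_C = 39 °F → (39 − 32) × 5/9 = 3.89 °C = 277.04 K.
No engine can exceed the Carnot limit: η_max = 1 − T_C/T_H = 1 − 277.04/305.00 = 0.0917.
W_max = η_max · Q_H = 0.0917 × 829 = 76.00 kJ.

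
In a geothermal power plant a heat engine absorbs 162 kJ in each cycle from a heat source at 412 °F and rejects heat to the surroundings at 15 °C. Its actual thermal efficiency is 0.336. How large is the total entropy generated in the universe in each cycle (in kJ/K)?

ΔS_univ ≈ 0.0388 kJ/K

T_H = 412 °F → (412 − 32) × 5/9 = 211.11 °C = 484.26 K.
T_C = 15 °C → 15 + 273.15 = 288.15 K.
W = η·Q_H = 0.336 × 162 = 54.43 kJ, so Q_C = Q_H − W = 107.6 kJ.
Entropy balance on the reservoirs: −Q_H/T_H = -0.3345 kJ/K, +Q_C/T_C = 0.3733 kJ/K.
ΔS_univ = −Q_H/T_H + Q_C/T_C = 0.0388 kJ/K (> 0, since η = 0.336 < η_Carnot = 0.405).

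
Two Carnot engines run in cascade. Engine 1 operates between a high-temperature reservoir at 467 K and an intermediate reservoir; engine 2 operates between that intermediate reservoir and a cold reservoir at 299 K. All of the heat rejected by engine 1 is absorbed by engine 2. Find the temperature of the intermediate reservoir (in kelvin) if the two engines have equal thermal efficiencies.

Equal efficiencies require 1 − T_m/T_H = 1 − T_C/T_m, i.e. T_m/T_H = T_C/T_m, so T_m = √(T_H·T_C) = √(467.00 × 299.00) = 374 K.

T_m ≈ 374 K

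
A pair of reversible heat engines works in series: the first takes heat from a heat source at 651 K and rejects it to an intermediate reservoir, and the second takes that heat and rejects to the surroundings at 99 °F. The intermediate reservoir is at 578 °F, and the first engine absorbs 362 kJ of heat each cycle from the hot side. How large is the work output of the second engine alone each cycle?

W₂ ≈ 148 kJ

T_C = 99 °F → (99 − 32) × 5/9 = 37.22 °C = 310.37 K.
T_m = 578 °F → (578 − 32) × 5/9 = 303.33 °C = 576.48 K.
Heat entering the second stage: Q_m = Q_H·(T_m/T_H) = 362 × 576.48/651.00 = 321 kJ.
Second-stage efficiency η₂ = 1 − T_C/T_m = 1 − 310.37/576.48 = 0.4616, so W₂ = η₂·Q_m = 148 kJ.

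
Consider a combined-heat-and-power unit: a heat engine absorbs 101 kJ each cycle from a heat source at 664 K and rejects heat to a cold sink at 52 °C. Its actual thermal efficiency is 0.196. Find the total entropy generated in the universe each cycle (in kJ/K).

T_C = 52 °C → 52 + 273.15 = 325.15 K.
W = η·Q_H = 0.196 × 101 = 19.80 kJ, so Q_C = Q_H − W = 81.20 kJ.
Entropy balance on the reservoirs: −Q_H/T_H = -0.1521 kJ/K, +Q_C/T_C = 0.2497 kJ/K.
ΔS_univ = −Q_H/T_H + Q_C/T_C = 0.0976 kJ/K (> 0, since η = 0.196 < η_Carnot = 0.510).

ΔS_univ ≈ 0.0976 kJ/K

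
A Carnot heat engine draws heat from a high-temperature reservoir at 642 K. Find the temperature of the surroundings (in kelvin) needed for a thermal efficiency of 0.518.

T_C ≈ 309 K

From η = 1 − T_C/T_H, T_C = T_H·(1 − η) = 642.00 × (1 − 0.518) = 309 K.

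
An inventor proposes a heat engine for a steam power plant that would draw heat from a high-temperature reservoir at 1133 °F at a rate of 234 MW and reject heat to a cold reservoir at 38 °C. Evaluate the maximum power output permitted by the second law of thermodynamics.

T_H = 1133 °F → (1133 − 32) × 5/9 = 611.67 °C = 884.82 K.
T_C = 38 °C → 38 + 273.15 = 311.15 K.
By the Carnot theorem, η_max = 1 − T_C/T_H = 1 − 311.15/884.82 = 0.6483.
W_max = η_max · Q_H = 0.6483 × 234 = 151.7 MW.

Ẇ_max ≈ 151.7 MW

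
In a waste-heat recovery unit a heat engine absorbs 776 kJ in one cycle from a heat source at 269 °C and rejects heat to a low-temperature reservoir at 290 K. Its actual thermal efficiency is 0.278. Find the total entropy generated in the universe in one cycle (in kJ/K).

ΔS_univ ≈ 0.5006 kJ/K

T_H = 269 °C → 269 + 273.15 = 542.15 K.
W = η·Q_H = 0.278 × 776 = 215.7 kJ, so Q_C = Q_H − W = 560.3 kJ.
The hot reservoir loses entropy Q_H/T_H = 776/542.15 = 1.431 kJ/K; the cold reservoir gains Q_C/T_C = 560.3/290.00 = 1.932 kJ/K.
ΔS_univ = −Q_H/T_H + Q_C/T_C = 0.5006 kJ/K (> 0, since η = 0.278 < η_Carnot = 0.465).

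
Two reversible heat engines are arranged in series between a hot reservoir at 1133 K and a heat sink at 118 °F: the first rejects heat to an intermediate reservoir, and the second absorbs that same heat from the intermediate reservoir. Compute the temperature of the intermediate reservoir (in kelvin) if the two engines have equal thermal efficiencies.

T_m ≈ 603.0 K

T_C = 118 °F → (118 − 32) × 5/9 = 47.78 °C = 320.93 K.
Equal efficiencies require 1 − T_m/T_H = 1 − T_C/T_m, i.e. T_m/T_H = T_C/T_m, so T_m = √(T_H·T_C) = √(1133.00 × 320.93) = 603.0 K.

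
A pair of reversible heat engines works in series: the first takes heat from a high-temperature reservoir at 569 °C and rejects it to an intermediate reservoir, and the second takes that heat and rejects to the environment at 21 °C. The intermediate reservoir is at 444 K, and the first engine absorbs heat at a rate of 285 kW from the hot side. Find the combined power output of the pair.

Ẇ_total ≈ 185.5 kW

T_H = 569 °C → 569 + 273.15 = 842.15 K.
T_C = 21 °C → 21 + 273.15 = 294.15 K.
Two reversible stages in series are equivalent to a single Carnot engine between T_H and T_C, so η_total = 1 − T_C/T_H = 1 − 294.15/842.15 = 0.6507.
W_total = η_total · Q_H = 0.6507 × 285 = 185.5 kW.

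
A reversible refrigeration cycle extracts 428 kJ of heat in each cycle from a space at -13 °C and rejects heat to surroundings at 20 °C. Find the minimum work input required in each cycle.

W_in ≈ 54.29 kJ

T_H = 20 °C → 20 + 273.15 = 293.15 K.
T_C = -13 °C → -13 + 273.15 = 260.15 K.
The reversible coefficient of performance is COP_R = T_C/(T_H − T_C) = 260.15/33.00 = 7.8833.
W = Q_C/COP_R = 428/7.8833 = 54.29 kJ.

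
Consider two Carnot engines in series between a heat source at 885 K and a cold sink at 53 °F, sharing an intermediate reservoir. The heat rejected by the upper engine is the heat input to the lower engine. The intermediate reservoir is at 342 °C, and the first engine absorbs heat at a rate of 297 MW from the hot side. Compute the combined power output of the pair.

Ẇ_total ≈ 201 MW

T_C = 53 °F → (53 − 32) × 5/9 = 11.67 °C = 284.82 K.
Two reversible stages in series are equivalent to a single Carnot engine between T_H and T_C, so η_total = 1 − T_C/T_H = 1 − 284.82/885.00 = 0.6782.
W_total = η_total · Q_H = 0.6782 × 297 = 201 MW.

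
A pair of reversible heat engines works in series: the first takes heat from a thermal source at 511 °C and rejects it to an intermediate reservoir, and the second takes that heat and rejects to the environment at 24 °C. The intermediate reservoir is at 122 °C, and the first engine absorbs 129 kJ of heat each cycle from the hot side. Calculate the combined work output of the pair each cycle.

T_H = 511 °C → 511 + 273.15 = 784.15 K.
T_C = 24 °C → 24 + 273.15 = 297.15 K.
Two reversible stages in series are equivalent to a single Carnot engine between T_H and T_C, so η_total = 1 − T_C/T_H = 1 − 297.15/784.15 = 0.6211.
W_total = η_total · Q_H = 0.6211 × 129 = 80.1 kJ.

W_total ≈ 80.1 kJ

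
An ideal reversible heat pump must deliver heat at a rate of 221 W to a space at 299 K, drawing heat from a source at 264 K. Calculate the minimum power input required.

Ẇ_in ≈ 25.9 W

For a reversible heat pump, COP_HP = T_H/(T_H − T_C) = 299.00/35.00 = 8.5429.
W = Q_H/COP_HP = 221/8.5429 = 25.9 W.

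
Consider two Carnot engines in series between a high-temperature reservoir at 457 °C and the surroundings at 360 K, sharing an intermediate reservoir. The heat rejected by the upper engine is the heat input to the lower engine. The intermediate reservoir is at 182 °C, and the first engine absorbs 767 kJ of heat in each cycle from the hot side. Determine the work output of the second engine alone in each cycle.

T_H = 457 °C → 457 + 273.15 = 730.15 K.
T_m = 182 °C → 182 + 273.15 = 455.15 K.
Heat entering the second stage: Q_m = Q_H·(T_m/T_H) = 767 × 455.15/730.15 = 478 kJ.
Second-stage efficiency η₂ = 1 − T_C/T_m = 1 − 360.00/455.15 = 0.2091, so W₂ = η₂·Q_m = 100 kJ.

W₂ ≈ 100 kJ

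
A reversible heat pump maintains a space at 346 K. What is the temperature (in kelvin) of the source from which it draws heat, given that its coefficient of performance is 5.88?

COP_HP = T_H/(T_H − T_C) ⇒ T_C = T_H·(COP_HP − 1)/COP_HP = 346.00 × (5.88 − 1)/5.88 = 287 K.

T_C ≈ 287 K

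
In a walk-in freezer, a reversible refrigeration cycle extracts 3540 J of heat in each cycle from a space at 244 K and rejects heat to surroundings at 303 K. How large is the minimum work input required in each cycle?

For a reversible refrigerator, COP_R = T_C/(T_H − T_C) = 244.00/59.00 = 4.1356.
W = Q_C/COP_R = 3540/4.1356 = 856.0 J.

W_in ≈ 856.0 J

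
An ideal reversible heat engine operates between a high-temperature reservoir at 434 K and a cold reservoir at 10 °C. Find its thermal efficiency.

T_C = 10 °C → 10 + 273.15 = 283.15 K.
For a reversible engine, η = 1 − T_C/T_H = 1 − 283.15/434.00 = 0.348.

η ≈ 0.348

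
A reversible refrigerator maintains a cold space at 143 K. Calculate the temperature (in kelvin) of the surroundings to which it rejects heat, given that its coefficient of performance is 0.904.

T_H ≈ 301 K

COP_R = T_C/(T_H − T_C) ⇒ T_H = T_C·(1 + 1/COP_R) = 143.00 × (1 + 1/0.904) = 301 K.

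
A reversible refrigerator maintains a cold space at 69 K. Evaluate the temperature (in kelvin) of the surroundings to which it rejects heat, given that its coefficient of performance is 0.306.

T_H ≈ 294 K

COP_R = T_C/(T_H − T_C) ⇒ T_H = T_C·(1 + 1/COP_R) = 69.00 × (1 + 1/0.306) = 294 K.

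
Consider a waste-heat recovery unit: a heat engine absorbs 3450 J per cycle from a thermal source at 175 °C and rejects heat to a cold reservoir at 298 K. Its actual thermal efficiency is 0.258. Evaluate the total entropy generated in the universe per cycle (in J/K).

ΔS_univ ≈ 0.892 J/K

T_H = 175 °C → 175 + 273.15 = 448.15 K.
W = η·Q_H = 0.258 × 3450 = 890.1 J, so Q_C = Q_H − W = 2560 J.
Entropy balance on the reservoirs: −Q_H/T_H = -7.698 J/K, +Q_C/T_C = 8.590 J/K.
ΔS_univ = −Q_H/T_H + Q_C/T_C = 0.892 J/K (> 0, since η = 0.258 < η_Carnot = 0.335).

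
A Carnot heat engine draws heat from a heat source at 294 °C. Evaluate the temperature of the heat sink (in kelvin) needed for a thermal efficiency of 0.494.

T_H = 294 °C → 294 + 273.15 = 567.15 K.
From η = 1 − T_C/T_H, T_C = T_H·(1 − η) = 567.15 × (1 − 0.494) = 287 K.

T_C ≈ 287 K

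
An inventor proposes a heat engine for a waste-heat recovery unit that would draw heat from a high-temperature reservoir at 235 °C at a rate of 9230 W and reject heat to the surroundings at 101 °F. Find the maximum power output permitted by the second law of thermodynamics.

T_H = 235 °C → 235 + 273.15 = 508.15 K.
T_C = 101 °F → (101 − 32) × 5/9 = 38.33 °C = 311.48 K.
The second-law ceiling is the Carnot efficiency, η_max = 1 − T_C/T_H = 1 − 311.48/508.15 = 0.3870.
W_max = η_max · Q_H = 0.3870 × 9230 = 3570 W.

Ẇ_max ≈ 3570 W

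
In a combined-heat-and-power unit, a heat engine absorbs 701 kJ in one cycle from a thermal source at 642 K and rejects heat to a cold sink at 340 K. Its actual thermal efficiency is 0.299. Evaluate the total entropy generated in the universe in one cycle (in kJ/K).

W = η·Q_H = 0.299 × 701 = 209.6 kJ, so Q_C = Q_H − W = 491.4 kJ.
Entropy balance on the reservoirs: −Q_H/T_H = -1.092 kJ/K, +Q_C/T_C = 1.445 kJ/K.
ΔS_univ = −Q_H/T_H + Q_C/T_C = 0.353 kJ/K (> 0, since η = 0.299 < η_Carnot = 0.470).

ΔS_univ ≈ 0.353 kJ/K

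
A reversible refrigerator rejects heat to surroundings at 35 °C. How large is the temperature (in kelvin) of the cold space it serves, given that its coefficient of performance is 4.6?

T_H = 35 °C → 35 + 273.15 = 308.15 K.
COP_R = T_C/(T_H − T_C) ⇒ T_C = T_H·COP_R/(1 + COP_R) = 308.15 × 4.6/(1 + 4.6) = 253.1 K.

T_C ≈ 253.1 K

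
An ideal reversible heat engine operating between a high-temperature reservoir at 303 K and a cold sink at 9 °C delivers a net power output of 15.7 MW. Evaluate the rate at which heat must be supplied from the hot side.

Q̇_H ≈ 228 MW

T_C = 9 °C → 9 + 273.15 = 282.15 K.
Carnot efficiency: η = 1 − T_C/T_H = 1 − 282.15/303.00 = 0.0688.
Q_H = W/η = 15.7/0.0688 = 228 MW.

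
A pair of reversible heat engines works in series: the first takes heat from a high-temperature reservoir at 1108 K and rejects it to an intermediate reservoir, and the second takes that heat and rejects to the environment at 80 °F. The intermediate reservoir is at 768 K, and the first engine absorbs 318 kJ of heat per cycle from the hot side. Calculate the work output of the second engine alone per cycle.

W₂ ≈ 134.4 kJ

T_C = 80 °F → (80 − 32) × 5/9 = 26.67 °C = 299.82 K.
Heat entering the second stage: Q_m = Q_H·(T_m/T_H) = 318 × 768.00/1108.00 = 220.4 kJ.
Second-stage efficiency η₂ = 1 − T_C/T_m = 1 − 299.82/768.00 = 0.6096, so W₂ = η₂·Q_m = 134.4 kJ.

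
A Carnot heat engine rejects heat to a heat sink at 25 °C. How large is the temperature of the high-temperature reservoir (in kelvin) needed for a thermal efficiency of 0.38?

T_C = 25 °C → 25 + 273.15 = 298.15 K.
From η = 1 − T_C/T_H, solving for T_H gives T_H = T_C/(1 − η) = 298.15/(1 − 0.38) = 480.9 K.

T_H ≈ 480.9 K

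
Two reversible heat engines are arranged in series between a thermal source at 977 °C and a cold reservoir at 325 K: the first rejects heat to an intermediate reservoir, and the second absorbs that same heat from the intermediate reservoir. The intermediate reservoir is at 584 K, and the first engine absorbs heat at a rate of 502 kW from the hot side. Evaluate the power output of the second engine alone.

T_H = 977 °C → 977 + 273.15 = 1250.15 K.
Heat entering the second stage: Q_m = Q_H·(T_m/T_H) = 502 × 584.00/1250.15 = 235 kW.
Second-stage efficiency η₂ = 1 − T_C/T_m = 1 − 325.00/584.00 = 0.4435, so W₂ = η₂·Q_m = 104 kW.

Ẇ₂ ≈ 104 kW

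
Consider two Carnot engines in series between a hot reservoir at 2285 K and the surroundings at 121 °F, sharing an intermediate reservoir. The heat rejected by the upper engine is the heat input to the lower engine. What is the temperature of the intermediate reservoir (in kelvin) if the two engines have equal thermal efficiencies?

T_m ≈ 859 K

T_C = 121 °F → (121 − 32) × 5/9 = 49.44 °C = 322.59 K.
Equal efficiencies require 1 − T_m/T_H = 1 − T_C/T_m, i.e. T_m/T_H = T_C/T_m, so T_m = √(T_H·T_C) = √(2285.00 × 322.59) = 859 K.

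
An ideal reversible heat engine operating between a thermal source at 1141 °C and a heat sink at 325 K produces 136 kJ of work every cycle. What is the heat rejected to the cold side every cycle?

T_H = 1141 °C → 1141 + 273.15 = 1414.15 K.
The Carnot efficiency is η = 1 − T_C/T_H = 1 − 325.00/1414.15 = 0.7702.
Since Q_C/Q_H = T_C/T_H and Q_H = W/η, Q_C = W·T_C/(T_H − T_C) = 136 × 325.00/1089.15 = 40.6 kJ.

Q_C ≈ 40.6 kJ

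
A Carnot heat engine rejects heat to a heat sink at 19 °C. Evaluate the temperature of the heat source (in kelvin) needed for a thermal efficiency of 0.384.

T_H ≈ 474.3 K

T_C = 19 °C → 19 + 273.15 = 292.15 K.
From η = 1 − T_C/T_H, solving for T_H gives T_H = T_C/(1 − η) = 292.15/(1 − 0.384) = 474.3 K.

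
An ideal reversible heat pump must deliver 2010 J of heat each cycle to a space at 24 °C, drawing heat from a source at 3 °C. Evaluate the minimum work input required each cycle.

T_H = 24 °C → 24 + 273.15 = 297.15 K.
T_C = 3 °C → 3 + 273.15 = 276.15 K.
COP_HP = T_H/(T_H − T_C) = 297.15/21.00 = 14.1500.
W = Q_H/COP_HP = 2010/14.1500 = 142 J.

W_in ≈ 142 J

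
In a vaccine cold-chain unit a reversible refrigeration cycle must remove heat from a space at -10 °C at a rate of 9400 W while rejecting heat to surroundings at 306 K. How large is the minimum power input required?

Ẇ_in ≈ 1531 W

T_C = -10 °C → -10 + 273.15 = 263.15 K.
Carnot COP: COP_R = T_C/(T_H − T_C) = 263.15/42.85 = 6.1412.
W = Q_C/COP_R = 9400/6.1412 = 1531 W.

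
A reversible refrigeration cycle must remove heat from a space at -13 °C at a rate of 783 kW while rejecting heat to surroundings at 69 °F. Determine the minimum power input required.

T_H = 69 °F → (69 − 32) × 5/9 = 20.56 °C = 293.71 K.
T_C = -13 °C → -13 + 273.15 = 260.15 K.
The reversible coefficient of performance is COP_R = T_C/(T_H − T_C) = 260.15/33.56 = 7.7528.
W = Q_C/COP_R = 783/7.7528 = 101 kW.

Ẇ_in ≈ 101 kW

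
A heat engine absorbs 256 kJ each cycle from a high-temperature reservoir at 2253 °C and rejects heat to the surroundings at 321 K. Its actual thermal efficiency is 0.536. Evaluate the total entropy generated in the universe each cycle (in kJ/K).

ΔS_univ ≈ 0.269 kJ/K

T_H = 2253 °C → 2253 + 273.15 = 2526.15 K.
W = η·Q_H = 0.536 × 256 = 137.2 kJ, so Q_C = Q_H − W = 118.8 kJ.
Reservoir entropy changes: ΔS_H = −Q_H/T_H = −256/2526.15 = -0.1013 kJ/K and ΔS_C = +Q_C/T_C = 118.8/321.00 = 0.3700 kJ/K.
ΔS_univ = −Q_H/T_H + Q_C/T_C = 0.269 kJ/K (> 0, since η = 0.536 < η_Carnot = 0.873).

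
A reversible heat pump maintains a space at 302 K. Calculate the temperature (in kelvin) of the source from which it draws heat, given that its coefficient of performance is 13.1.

COP_HP = T_H/(T_H − T_C) ⇒ T_C = T_H·(COP_HP − 1)/COP_HP = 302.00 × (13.1 − 1)/13.1 = 278.9 K.

T_C ≈ 278.9 K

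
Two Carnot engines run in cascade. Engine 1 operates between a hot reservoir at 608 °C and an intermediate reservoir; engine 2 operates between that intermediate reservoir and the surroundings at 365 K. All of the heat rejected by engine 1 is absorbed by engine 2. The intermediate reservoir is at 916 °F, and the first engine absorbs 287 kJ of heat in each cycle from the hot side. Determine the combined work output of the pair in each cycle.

W_total ≈ 168 kJ

T_H = 608 °C → 608 + 273.15 = 881.15 K.
Two reversible stages in series are equivalent to a single Carnot engine between T_H and T_C, so η_total = 1 − T_C/T_H = 1 − 365.00/881.15 = 0.5858.
W_total = η_total · Q_H = 0.5858 × 287 = 168 kJ.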